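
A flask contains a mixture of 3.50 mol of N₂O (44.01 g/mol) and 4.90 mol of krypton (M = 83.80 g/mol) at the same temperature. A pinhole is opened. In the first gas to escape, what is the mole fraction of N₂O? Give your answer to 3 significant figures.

Effusion rate of each component ∝ n_i/√M_i (partial pressure × 1/√M).
x_N₂O(eff) = (n_N₂O/√M_N₂O) / (n_N₂O/√M_N₂O + n_Kr/√M_Kr)
= (3.50/√44.01) / (3.50/√44.01 + 4.90/√83.80) = 0.5276/(0.5276 + 0.5353) = 0.496.

0.496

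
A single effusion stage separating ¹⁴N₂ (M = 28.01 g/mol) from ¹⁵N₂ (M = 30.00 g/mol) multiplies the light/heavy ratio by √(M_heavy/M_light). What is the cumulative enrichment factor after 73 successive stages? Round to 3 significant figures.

12.2

After 73 stages the ratio has grown by (√(30.00/28.01))^73 = (30.00/28.01)^(73/2).
= 1.07105^(73/2) = 12.2.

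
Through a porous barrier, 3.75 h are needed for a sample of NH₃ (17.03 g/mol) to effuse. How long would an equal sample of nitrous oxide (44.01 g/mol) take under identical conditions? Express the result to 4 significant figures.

6.028 h

By Graham's law, t_N₂O/t_NH₃ = √(M_N₂O/M_NH₃) = √(44.01/17.03) = √2.584 = 1.608.
So the time for N₂O is 3.75 × 1.608 = 6.028 h.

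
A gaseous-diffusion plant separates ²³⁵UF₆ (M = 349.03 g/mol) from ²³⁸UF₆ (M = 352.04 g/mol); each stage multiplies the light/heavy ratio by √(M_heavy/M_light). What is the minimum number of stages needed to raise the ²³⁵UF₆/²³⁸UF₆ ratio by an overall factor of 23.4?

With α = √(352.04/349.03) per stage, ln α = ½ ln(1.00862) = 0.004293.
Need α^N ≥ 23.4 ⇒ N ≥ ln(23.4) / ln α = 3.153 / 0.004293 = 734.31.
So at least 735 stages are needed.

735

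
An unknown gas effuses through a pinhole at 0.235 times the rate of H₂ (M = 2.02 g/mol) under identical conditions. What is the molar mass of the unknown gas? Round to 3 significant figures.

36.6 g/mol

By Graham's law, rate_X/rate_H₂ = √(M_H₂/M_X).
0.235 = √(2.02/M_X)
M_X = 2.02 / 0.235² = 2.02 / 0.05522 = 36.6 g/mol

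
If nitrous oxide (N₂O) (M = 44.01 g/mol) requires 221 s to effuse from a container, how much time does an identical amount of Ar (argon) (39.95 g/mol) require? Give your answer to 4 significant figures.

Using Graham's law: t_Ar/t_N₂O = √(M_Ar/M_N₂O) = √(39.95/44.01) = √0.9077 = 0.9528.
So the time for Ar is 221 × 0.9528 = 210.6 s.

210.6 s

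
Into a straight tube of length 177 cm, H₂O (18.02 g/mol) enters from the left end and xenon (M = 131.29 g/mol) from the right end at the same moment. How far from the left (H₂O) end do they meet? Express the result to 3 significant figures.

129 cm

Graham's law gives d_H₂O/d_Xe = rate_H₂O/rate_Xe = √(M_Xe/M_H₂O) = √(131.29/18.02) = 2.699.
With d_H₂O + d_Xe = 177 cm, d_Xe = 177/(1 + 2.699) = 47.85 cm.
d_H₂O = 177 − 47.85 = 129 cm.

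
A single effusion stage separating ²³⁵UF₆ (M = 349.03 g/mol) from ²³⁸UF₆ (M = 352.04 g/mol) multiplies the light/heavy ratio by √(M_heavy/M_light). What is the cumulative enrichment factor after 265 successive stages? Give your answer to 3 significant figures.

Each stage multiplies the ratio by α = √(352.04/349.03), so after 265 stages the overall factor is α^265 = (352.04/349.03)^(265/2).
= 1.00862^(265/2) = 3.12.

3.12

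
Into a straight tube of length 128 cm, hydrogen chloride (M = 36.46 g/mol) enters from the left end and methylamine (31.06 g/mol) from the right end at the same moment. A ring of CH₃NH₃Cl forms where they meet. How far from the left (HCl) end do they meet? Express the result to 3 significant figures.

The fronts meet when d_HCl + d_CH₃NH₂ = L with d_HCl/d_CH₃NH₂ = √(M_CH₃NH₂/M_HCl) (Graham's law). Here √(M_CH₃NH₂/M_HCl) = √(31.06/36.46) = 0.9230.
With d_HCl + d_CH₃NH₂ = 128 cm, d_CH₃NH₂ = 128/(1 + 0.9230) = 66.56 cm.
d_HCl = 128 − 66.56 = 61.4 cm.

61.4 cm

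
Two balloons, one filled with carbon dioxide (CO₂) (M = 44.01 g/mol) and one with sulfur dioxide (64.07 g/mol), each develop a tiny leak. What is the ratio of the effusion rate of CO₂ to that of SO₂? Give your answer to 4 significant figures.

1.207

Using Graham's law: rate_CO₂/rate_SO₂ = √(M_SO₂/M_CO₂) = √(64.07/44.01) = √1.456 = 1.207.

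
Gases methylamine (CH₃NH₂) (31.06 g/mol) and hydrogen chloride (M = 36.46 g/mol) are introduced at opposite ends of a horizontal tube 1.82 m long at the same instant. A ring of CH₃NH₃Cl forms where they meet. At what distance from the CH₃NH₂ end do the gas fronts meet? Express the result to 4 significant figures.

The fronts meet when d_CH₃NH₂ + d_HCl = L with d_CH₃NH₂/d_HCl = √(M_HCl/M_CH₃NH₂) (Graham's law). Here √(M_HCl/M_CH₃NH₂) = √(36.46/31.06) = 1.083.
With d_CH₃NH₂ + d_HCl = 1.82 m, d_HCl = 1.82/(1 + 1.083) = 0.8736 m.
d_CH₃NH₂ = 1.82 − 0.8736 = 0.9464 m.

0.9464 m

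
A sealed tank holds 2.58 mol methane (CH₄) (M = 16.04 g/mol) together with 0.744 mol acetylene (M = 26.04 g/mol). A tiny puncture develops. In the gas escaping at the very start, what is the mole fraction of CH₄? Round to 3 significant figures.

0.815

Effusion rate of each component ∝ n_i/√M_i (partial pressure × 1/√M).
x_CH₄(eff) = (n_CH₄/√M_CH₄) / (n_CH₄/√M_CH₄ + n_C₂H₂/√M_C₂H₂)
= (2.58/√16.04) / (2.58/√16.04 + 0.744/√26.04) = 0.6442/(0.6442 + 0.1458) = 0.815.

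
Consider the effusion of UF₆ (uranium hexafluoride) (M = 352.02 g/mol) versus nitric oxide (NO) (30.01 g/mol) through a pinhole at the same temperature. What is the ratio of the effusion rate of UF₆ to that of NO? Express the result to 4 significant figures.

By Graham's law, rate_UF₆/rate_NO = √(M_NO/M_UF₆) = √(30.01/352.02) = √0.08525 = 0.2920.

0.2920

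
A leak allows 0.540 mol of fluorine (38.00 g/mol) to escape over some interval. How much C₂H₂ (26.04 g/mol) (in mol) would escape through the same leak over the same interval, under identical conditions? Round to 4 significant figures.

Since effusion rate ∝ 1/√M, rate_C₂H₂/rate_F₂ = √(M_F₂/M_C₂H₂) = √(38.00/26.04) = √1.459 = 1.208.
So the amount for C₂H₂ is 0.540 × 1.208 = 0.6523 mol.

0.6523 mol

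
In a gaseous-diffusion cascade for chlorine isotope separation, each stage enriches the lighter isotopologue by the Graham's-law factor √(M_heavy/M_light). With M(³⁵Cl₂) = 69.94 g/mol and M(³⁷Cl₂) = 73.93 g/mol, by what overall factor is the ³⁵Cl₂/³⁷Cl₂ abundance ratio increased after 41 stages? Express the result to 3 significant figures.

The single-stage factor is √(M_heavy/M_light), so 41 stages give [√(73.93/69.94)]^41 = (73.93/69.94)^(41/2).
= 1.05705^(41/2) = 3.12.

3.12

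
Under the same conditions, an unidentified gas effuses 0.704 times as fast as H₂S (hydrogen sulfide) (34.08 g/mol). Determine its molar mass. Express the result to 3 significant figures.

68.8 g/mol

Graham's law gives rate_X/rate_H₂S = √(M_H₂S/M_X).
0.704 = √(34.08/M_X)
M_X = 34.08 / 0.704² = 34.08 / 0.4956 = 68.8 g/mol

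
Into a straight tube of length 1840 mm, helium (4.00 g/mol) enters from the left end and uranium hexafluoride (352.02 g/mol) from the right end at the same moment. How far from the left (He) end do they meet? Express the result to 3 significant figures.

1660 mm

Graham's law gives d_He/d_UF₆ = rate_He/rate_UF₆ = √(M_UF₆/M_He) = √(352.02/4.00) = 9.381.
With d_He + d_UF₆ = 1840 mm, d_UF₆ = 1840/(1 + 9.381) = 177.2 mm.
d_He = 1840 − 177.2 = 1660 mm.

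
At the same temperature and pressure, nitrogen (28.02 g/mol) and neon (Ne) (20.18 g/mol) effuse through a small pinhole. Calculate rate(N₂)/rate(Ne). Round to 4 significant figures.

0.8486

From Graham's law, rate_N₂/rate_Ne = √(M_Ne/M_N₂) = √(20.18/28.02) = √0.7202 = 0.8486.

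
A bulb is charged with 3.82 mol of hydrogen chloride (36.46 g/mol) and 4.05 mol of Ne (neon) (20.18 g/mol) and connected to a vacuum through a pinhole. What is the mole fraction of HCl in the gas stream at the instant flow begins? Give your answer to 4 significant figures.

The effusion rate of species i is ∝ p_i/√M_i ∝ n_i/√M_i.
So x_HCl in the escaping gas = (n_HCl/√M_HCl) / Σ(n_i/√M_i)
= (3.82/√36.46) / (3.82/√36.46 + 4.05/√20.18) = 0.6326/(0.6326 + 0.9016) = 0.4124.

0.4124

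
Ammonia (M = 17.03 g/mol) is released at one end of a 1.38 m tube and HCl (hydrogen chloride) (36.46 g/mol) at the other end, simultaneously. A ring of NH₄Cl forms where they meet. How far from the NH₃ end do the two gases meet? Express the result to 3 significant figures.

0.820 m

The fronts meet when d_NH₃ + d_HCl = L with d_NH₃/d_HCl = √(M_HCl/M_NH₃) (Graham's law). Here √(M_HCl/M_NH₃) = √(36.46/17.03) = 1.463.
With d_NH₃ + d_HCl = 1.38 m, d_HCl = 1.38/(1 + 1.463) = 0.5602 m.
d_NH₃ = 1.38 − 0.5602 = 0.820 m.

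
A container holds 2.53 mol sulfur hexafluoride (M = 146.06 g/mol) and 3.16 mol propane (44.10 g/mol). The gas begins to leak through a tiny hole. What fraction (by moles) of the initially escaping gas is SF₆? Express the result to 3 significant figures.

The effusion rate of species i is ∝ p_i/√M_i ∝ n_i/√M_i.
x_SF₆(eff) = (n_SF₆/√M_SF₆) / (n_SF₆/√M_SF₆ + n_C₃H₈/√M_C₃H₈)
= (2.53/√146.06) / (2.53/√146.06 + 3.16/√44.10) = 0.2093/(0.2093 + 0.4758) = 0.306.

0.306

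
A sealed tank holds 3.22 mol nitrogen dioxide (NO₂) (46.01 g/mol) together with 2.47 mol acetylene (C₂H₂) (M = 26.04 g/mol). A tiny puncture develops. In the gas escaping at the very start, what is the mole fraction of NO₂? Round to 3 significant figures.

0.495

Each component's effusion rate ∝ (its partial pressure)·(1/√M) ∝ n_i/√M_i.
So x_NO₂ in the escaping gas = (n_NO₂/√M_NO₂) / Σ(n_i/√M_i)
= (3.22/√46.01) / (3.22/√46.01 + 2.47/√26.04) = 0.4747/(0.4747 + 0.4840) = 0.495.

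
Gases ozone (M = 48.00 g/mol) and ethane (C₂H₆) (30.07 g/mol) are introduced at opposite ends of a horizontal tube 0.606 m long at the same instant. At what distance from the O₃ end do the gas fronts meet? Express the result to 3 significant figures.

0.268 m

Distances travelled in equal time are proportional to diffusion rates, so d_O₃/d_C₂H₆ = √(M_C₂H₆/M_O₃) = √(30.07/48.00) = 0.7915.
With d_O₃ + d_C₂H₆ = 0.606 m, d_C₂H₆ = 0.606/(1 + 0.7915) = 0.3383 m.
d_O₃ = 0.606 − 0.3383 = 0.268 m.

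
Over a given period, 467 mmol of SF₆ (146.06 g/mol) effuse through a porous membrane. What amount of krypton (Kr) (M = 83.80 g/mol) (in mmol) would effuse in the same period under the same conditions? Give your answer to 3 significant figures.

Using Graham's law: rate_Kr/rate_SF₆ = √(M_SF₆/M_Kr) = √(146.06/83.80) = √1.743 = 1.320.
So the amount for Kr is 467 × 1.320 = 617 mmol.

617 mmol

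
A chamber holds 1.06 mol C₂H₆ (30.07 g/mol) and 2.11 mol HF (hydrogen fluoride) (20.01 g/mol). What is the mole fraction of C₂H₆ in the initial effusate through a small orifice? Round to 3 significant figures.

The effusion rate of species i is ∝ p_i/√M_i ∝ n_i/√M_i.
So x_C₂H₆ in the escaping gas = (n_C₂H₆/√M_C₂H₆) / Σ(n_i/√M_i)
= (1.06/√30.07) / (1.06/√30.07 + 2.11/√20.01) = 0.1933/(0.1933 + 0.4717) = 0.291.

0.291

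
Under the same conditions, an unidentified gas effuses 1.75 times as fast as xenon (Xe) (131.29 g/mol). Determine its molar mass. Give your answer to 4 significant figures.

By Graham's law, rate_X/rate_Xe = √(M_Xe/M_X).
1.75 = √(131.29/M_X)
M_X = 131.29 / 1.75² = 131.29 / 3.062 = 42.87 g/mol

42.87 g/mol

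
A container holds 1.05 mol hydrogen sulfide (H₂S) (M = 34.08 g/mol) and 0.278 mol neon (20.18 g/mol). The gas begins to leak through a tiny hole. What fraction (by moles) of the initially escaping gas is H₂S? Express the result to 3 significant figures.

0.744

Rate_i ∝ x_i/√M_i (Graham's law weighted by mole fraction), so the effusate composition follows n_i/√M_i.
So x_H₂S in the escaping gas = (n_H₂S/√M_H₂S) / Σ(n_i/√M_i)
= (1.05/√34.08) / (1.05/√34.08 + 0.278/√20.18) = 0.1799/(0.1799 + 0.06188) = 0.744.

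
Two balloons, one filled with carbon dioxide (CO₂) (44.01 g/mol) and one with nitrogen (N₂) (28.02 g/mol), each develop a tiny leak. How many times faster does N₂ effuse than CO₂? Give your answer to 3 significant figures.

1.25

Since effusion rate ∝ 1/√M, rate_N₂/rate_CO₂ = √(M_CO₂/M_N₂) = √(44.01/28.02) = √1.571 = 1.25.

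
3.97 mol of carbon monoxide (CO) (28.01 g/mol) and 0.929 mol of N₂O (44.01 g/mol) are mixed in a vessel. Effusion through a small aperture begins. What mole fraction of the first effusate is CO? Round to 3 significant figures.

Rate_i ∝ x_i/√M_i (Graham's law weighted by mole fraction), so the effusate composition follows n_i/√M_i.
x_CO(eff) = (n_CO/√M_CO) / (n_CO/√M_CO + n_N₂O/√M_N₂O)
= (3.97/√28.01) / (3.97/√28.01 + 0.929/√44.01) = 0.7501/(0.7501 + 0.1400) = 0.843.

0.843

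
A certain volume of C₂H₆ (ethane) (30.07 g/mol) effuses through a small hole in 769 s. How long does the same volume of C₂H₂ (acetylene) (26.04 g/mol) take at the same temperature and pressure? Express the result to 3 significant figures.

716 s

Since effusion rate ∝ 1/√M, t_C₂H₂/t_C₂H₆ = √(M_C₂H₂/M_C₂H₆) = √(26.04/30.07) = √0.8660 = 0.9306.
So the time for C₂H₂ is 769 × 0.9306 = 716 s.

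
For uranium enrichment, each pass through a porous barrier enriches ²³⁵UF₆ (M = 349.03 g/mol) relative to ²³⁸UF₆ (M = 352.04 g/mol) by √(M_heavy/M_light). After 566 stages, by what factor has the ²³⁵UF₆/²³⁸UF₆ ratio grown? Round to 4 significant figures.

The single-stage factor is √(M_heavy/M_light), so 566 stages give [√(352.04/349.03)]^566 = (352.04/349.03)^(566/2).
= 1.00862^283 = 11.36.

11.36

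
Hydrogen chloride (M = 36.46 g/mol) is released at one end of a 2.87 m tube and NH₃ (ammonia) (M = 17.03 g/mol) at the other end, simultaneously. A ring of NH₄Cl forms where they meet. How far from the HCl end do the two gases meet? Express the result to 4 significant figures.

1.165 m

Graham's law gives d_HCl/d_NH₃ = rate_HCl/rate_NH₃ = √(M_NH₃/M_HCl) = √(17.03/36.46) = 0.6834.
With d_HCl + d_NH₃ = 2.87 m, d_NH₃ = 2.87/(1 + 0.6834) = 1.705 m.
d_HCl = 2.87 − 1.705 = 1.165 m.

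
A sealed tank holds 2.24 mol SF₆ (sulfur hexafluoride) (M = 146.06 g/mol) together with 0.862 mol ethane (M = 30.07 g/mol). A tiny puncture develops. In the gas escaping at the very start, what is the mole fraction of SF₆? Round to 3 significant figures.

The effusion rate of species i is ∝ p_i/√M_i ∝ n_i/√M_i.
So x_SF₆ in the escaping gas = (n_SF₆/√M_SF₆) / Σ(n_i/√M_i)
= (2.24/√146.06) / (2.24/√146.06 + 0.862/√30.07) = 0.1853/(0.1853 + 0.1572) = 0.541.

0.541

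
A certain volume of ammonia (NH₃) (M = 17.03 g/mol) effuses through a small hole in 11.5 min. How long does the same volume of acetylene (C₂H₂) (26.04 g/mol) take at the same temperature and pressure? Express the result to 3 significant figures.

Using Graham's law: t_C₂H₂/t_NH₃ = √(M_C₂H₂/M_NH₃) = √(26.04/17.03) = √1.529 = 1.237.
So the time for C₂H₂ is 11.5 × 1.237 = 14.2 min.

14.2 min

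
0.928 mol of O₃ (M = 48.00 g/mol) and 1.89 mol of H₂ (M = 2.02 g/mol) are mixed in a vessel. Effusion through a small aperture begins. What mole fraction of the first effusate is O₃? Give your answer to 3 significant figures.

0.0915

Rate_i ∝ x_i/√M_i (Graham's law weighted by mole fraction), so the effusate composition follows n_i/√M_i.
x_O₃(eff) = (n_O₃/√M_O₃) / (n_O₃/√M_O₃ + n_H₂/√M_H₂)
= (0.928/√48.00) / (0.928/√48.00 + 1.89/√2.02) = 0.1339/(0.1339 + 1.330) = 0.0915.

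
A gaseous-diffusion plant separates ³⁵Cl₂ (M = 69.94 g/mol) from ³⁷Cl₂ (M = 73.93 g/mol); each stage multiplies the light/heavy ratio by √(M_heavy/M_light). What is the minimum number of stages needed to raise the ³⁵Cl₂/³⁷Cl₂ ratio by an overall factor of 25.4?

Single-stage factor α = √(73.93/69.94), so ln α = ½ ln(1.05705) = 0.02774.
Need α^N ≥ 25.4 ⇒ N ≥ ln(25.4) / ln α = 3.235 / 0.02774 = 116.61.
Minimum whole number of stages: N = 117.

117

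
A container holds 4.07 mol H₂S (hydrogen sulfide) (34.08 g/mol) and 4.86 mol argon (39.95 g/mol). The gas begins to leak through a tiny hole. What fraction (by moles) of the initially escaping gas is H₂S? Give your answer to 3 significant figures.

0.476

Rate_i ∝ x_i/√M_i (Graham's law weighted by mole fraction), so the effusate composition follows n_i/√M_i.
So x_H₂S in the escaping gas = (n_H₂S/√M_H₂S) / Σ(n_i/√M_i)
= (4.07/√34.08) / (4.07/√34.08 + 4.86/√39.95) = 0.6972/(0.6972 + 0.7689) = 0.476.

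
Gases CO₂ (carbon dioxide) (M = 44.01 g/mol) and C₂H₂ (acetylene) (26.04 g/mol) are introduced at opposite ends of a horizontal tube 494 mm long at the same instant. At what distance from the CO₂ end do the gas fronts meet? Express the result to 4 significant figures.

214.8 mm

Distances travelled in equal time are proportional to diffusion rates, so d_CO₂/d_C₂H₂ = √(M_C₂H₂/M_CO₂) = √(26.04/44.01) = 0.7692.
With d_CO₂ + d_C₂H₂ = 494 mm, d_C₂H₂ = 494/(1 + 0.7692) = 279.2 mm.
d_CO₂ = 494 − 279.2 = 214.8 mm.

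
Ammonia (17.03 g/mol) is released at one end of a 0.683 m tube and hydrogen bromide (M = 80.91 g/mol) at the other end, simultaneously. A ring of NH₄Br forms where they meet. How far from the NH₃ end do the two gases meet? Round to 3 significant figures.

0.468 m

Distances travelled in equal time are proportional to diffusion rates, so d_NH₃/d_HBr = √(M_HBr/M_NH₃) = √(80.91/17.03) = 2.180.
With d_NH₃ + d_HBr = 0.683 m, d_HBr = 0.683/(1 + 2.180) = 0.2148 m.
d_NH₃ = 0.683 − 0.2148 = 0.468 m.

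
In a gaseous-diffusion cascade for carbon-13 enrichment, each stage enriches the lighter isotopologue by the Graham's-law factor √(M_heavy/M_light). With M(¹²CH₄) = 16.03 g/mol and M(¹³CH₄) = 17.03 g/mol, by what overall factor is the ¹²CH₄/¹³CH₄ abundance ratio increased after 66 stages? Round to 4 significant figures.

7.367

The single-stage factor is √(M_heavy/M_light), so 66 stages give [√(17.03/16.03)]^66 = (17.03/16.03)^(66/2).
= 1.06238^33 = 7.367.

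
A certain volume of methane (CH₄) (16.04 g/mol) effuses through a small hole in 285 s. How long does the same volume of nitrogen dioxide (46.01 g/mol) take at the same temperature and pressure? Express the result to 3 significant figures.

From Graham's law, t_NO₂/t_CH₄ = √(M_NO₂/M_CH₄) = √(46.01/16.04) = √2.868 = 1.694.
So the time for NO₂ is 285 × 1.694 = 483 s.

483 s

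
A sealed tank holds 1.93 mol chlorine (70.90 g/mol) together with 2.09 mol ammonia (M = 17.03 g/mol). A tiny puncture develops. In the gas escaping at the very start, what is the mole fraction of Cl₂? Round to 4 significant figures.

0.3116

Each component's effusion rate ∝ (its partial pressure)·(1/√M) ∝ n_i/√M_i.
x_Cl₂(eff) = (n_Cl₂/√M_Cl₂) / (n_Cl₂/√M_Cl₂ + n_NH₃/√M_NH₃)
= (1.93/√70.90) / (1.93/√70.90 + 2.09/√17.03) = 0.2292/(0.2292 + 0.5065) = 0.3116.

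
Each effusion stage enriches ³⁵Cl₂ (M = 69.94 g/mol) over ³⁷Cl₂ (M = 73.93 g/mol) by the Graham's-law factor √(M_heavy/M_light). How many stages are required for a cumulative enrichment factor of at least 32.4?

126

Per stage α = (73.93/69.94)^(1/2) = 1.05705^0.5, giving ln α = 0.02774.
Need α^N ≥ 32.4 ⇒ N ≥ ln(32.4) / ln α = 3.478 / 0.02774 = 125.38.
Minimum whole number of stages: N = 126.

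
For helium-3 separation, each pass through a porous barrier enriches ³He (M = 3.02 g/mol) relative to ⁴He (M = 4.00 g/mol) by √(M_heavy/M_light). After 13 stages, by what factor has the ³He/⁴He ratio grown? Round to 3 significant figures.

Overall factor = α^13 with α = √(4.00/3.02), i.e. (4.00/3.02)^(13/2).
= 1.32450^(13/2) = 6.21.

6.21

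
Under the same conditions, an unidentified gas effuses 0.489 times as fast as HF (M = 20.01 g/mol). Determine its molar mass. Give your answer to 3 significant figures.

83.7 g/mol

Since effusion rate ∝ 1/√M, rate_X/rate_HF = √(M_HF/M_X).
0.489 = √(20.01/M_X)
M_X = 20.01 / 0.489² = 20.01 / 0.2391 = 83.7 g/mol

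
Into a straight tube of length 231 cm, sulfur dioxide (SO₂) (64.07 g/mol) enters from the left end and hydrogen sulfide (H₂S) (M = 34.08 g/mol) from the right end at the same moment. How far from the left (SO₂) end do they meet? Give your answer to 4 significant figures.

In equal time, each gas travels a distance ∝ its rate ∝ 1/√M, so d_SO₂/d_H₂S = √(M_H₂S/M_SO₂) = √(34.08/64.07) = 0.7293.
With d_SO₂ + d_H₂S = 231 cm, d_H₂S = 231/(1 + 0.7293) = 133.6 cm.
d_SO₂ = 231 − 133.6 = 97.42 cm.

97.42 cm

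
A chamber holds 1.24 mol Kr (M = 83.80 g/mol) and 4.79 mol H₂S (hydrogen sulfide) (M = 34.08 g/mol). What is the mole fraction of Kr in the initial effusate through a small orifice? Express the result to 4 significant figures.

The effusion rate of species i is ∝ p_i/√M_i ∝ n_i/√M_i.
x_Kr(eff) = (n_Kr/√M_Kr) / (n_Kr/√M_Kr + n_H₂S/√M_H₂S)
= (1.24/√83.80) / (1.24/√83.80 + 4.79/√34.08) = 0.1355/(0.1355 + 0.8205) = 0.1417.

0.1417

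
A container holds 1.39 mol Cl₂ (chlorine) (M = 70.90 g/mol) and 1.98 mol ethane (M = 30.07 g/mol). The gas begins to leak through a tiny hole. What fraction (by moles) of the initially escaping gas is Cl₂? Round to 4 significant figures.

Rate_i ∝ x_i/√M_i (Graham's law weighted by mole fraction), so the effusate composition follows n_i/√M_i.
Mole fraction of Cl₂ in the effusate = (n_Cl₂/√M_Cl₂) / (n_Cl₂/√M_Cl₂ + n_C₂H₆/√M_C₂H₆)
= (1.39/√70.90) / (1.39/√70.90 + 1.98/√30.07) = 0.1651/(0.1651 + 0.3611) = 0.3137.

0.3137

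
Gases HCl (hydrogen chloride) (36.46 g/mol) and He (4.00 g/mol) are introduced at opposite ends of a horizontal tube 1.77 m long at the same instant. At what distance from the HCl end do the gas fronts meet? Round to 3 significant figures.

0.440 m

In equal time, each gas travels a distance ∝ its rate ∝ 1/√M, so d_HCl/d_He = √(M_He/M_HCl) = √(4.00/36.46) = 0.3312.
With d_HCl + d_He = 1.77 m, d_He = 1.77/(1 + 0.3312) = 1.330 m.
d_HCl = 1.77 − 1.330 = 0.440 m.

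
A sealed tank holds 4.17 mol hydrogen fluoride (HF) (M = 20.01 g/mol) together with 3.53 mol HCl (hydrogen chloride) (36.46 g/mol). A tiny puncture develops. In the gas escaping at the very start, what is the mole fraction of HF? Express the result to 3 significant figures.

Each component's effusion rate ∝ (its partial pressure)·(1/√M) ∝ n_i/√M_i.
Mole fraction of HF in the effusate = (n_HF/√M_HF) / (n_HF/√M_HF + n_HCl/√M_HCl)
= (4.17/√20.01) / (4.17/√20.01 + 3.53/√36.46) = 0.9322/(0.9322 + 0.5846) = 0.615.

0.615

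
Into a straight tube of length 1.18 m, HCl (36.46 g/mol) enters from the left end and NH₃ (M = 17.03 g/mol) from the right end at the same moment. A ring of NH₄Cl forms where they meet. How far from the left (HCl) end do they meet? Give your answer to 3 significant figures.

Distances travelled in equal time are proportional to diffusion rates, so d_HCl/d_NH₃ = √(M_NH₃/M_HCl) = √(17.03/36.46) = 0.6834.
With d_HCl + d_NH₃ = 1.18 m, d_NH₃ = 1.18/(1 + 0.6834) = 0.7009 m.
d_HCl = 1.18 − 0.7009 = 0.479 m.

0.479 m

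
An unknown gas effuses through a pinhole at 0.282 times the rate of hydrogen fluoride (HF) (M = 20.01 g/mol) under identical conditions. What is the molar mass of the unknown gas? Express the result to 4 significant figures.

251.6 g/mol

Using Graham's law: rate_X/rate_HF = √(M_HF/M_X).
0.282 = √(20.01/M_X)
M_X = 20.01 / 0.282² = 20.01 / 0.07952 = 251.6 g/mol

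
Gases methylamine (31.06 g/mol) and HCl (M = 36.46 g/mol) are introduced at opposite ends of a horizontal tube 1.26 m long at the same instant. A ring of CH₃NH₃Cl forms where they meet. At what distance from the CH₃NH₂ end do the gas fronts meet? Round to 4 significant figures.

0.6552 m

Distances travelled in equal time are proportional to diffusion rates, so d_CH₃NH₂/d_HCl = √(M_HCl/M_CH₃NH₂) = √(36.46/31.06) = 1.083.
With d_CH₃NH₂ + d_HCl = 1.26 m, d_HCl = 1.26/(1 + 1.083) = 0.6048 m.
d_CH₃NH₂ = 1.26 − 0.6048 = 0.6552 m.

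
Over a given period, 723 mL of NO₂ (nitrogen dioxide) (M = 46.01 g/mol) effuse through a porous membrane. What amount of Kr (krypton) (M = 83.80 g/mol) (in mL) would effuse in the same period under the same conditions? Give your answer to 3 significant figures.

536 mL

Since effusion rate ∝ 1/√M, rate_Kr/rate_NO₂ = √(M_NO₂/M_Kr) = √(46.01/83.80) = √0.5490 = 0.7410.
So the volume for Kr is 723 × 0.7410 = 536 mL.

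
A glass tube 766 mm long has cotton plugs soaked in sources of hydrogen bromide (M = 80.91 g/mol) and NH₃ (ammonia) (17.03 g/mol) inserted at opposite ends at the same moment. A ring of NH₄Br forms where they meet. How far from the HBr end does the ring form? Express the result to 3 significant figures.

241 mm

Graham's law gives d_HBr/d_NH₃ = rate_HBr/rate_NH₃ = √(M_NH₃/M_HBr) = √(17.03/80.91) = 0.4588.
With d_HBr + d_NH₃ = 766 mm, d_NH₃ = 766/(1 + 0.4588) = 525.1 mm.
d_HBr = 766 − 525.1 = 241 mm.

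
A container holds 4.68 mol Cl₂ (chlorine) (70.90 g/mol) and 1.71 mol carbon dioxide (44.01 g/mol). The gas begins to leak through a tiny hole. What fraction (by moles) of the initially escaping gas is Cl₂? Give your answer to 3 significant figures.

The effusion rate of species i is ∝ p_i/√M_i ∝ n_i/√M_i.
So x_Cl₂ in the escaping gas = (n_Cl₂/√M_Cl₂) / Σ(n_i/√M_i)
= (4.68/√70.90) / (4.68/√70.90 + 1.71/√44.01) = 0.5558/(0.5558 + 0.2578) = 0.683.

0.683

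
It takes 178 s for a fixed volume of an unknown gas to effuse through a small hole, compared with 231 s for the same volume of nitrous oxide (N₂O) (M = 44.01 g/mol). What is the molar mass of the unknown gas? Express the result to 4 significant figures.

Graham's law gives t_X/t_N₂O = √(M_X/M_N₂O).
178/231 = 0.7706 = √(M_X/44.01)
M_X = 44.01 × 0.7706² = 44.01 × 0.5938 = 26.13 g/mol

26.13 g/mol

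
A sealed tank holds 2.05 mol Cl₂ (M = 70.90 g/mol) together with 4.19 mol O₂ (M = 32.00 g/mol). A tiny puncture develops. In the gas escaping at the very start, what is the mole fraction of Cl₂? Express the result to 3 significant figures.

0.247

Rate_i ∝ x_i/√M_i (Graham's law weighted by mole fraction), so the effusate composition follows n_i/√M_i.
x_Cl₂(eff) = (n_Cl₂/√M_Cl₂) / (n_Cl₂/√M_Cl₂ + n_O₂/√M_O₂)
= (2.05/√70.90) / (2.05/√70.90 + 4.19/√32.00) = 0.2435/(0.2435 + 0.7407) = 0.247.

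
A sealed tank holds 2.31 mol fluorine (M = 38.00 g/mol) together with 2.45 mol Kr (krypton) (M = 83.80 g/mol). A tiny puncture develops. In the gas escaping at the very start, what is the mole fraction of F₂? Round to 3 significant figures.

Effusion rate of each component ∝ n_i/√M_i (partial pressure × 1/√M).
Mole fraction of F₂ in the effusate = (n_F₂/√M_F₂) / (n_F₂/√M_F₂ + n_Kr/√M_Kr)
= (2.31/√38.00) / (2.31/√38.00 + 2.45/√83.80) = 0.3747/(0.3747 + 0.2676) = 0.583.

0.583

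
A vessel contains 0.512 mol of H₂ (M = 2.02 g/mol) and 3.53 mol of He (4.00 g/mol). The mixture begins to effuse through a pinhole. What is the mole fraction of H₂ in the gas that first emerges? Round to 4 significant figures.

0.1695

Rate_i ∝ x_i/√M_i (Graham's law weighted by mole fraction), so the effusate composition follows n_i/√M_i.
Mole fraction of H₂ in the effusate = (n_H₂/√M_H₂) / (n_H₂/√M_H₂ + n_He/√M_He)
= (0.512/√2.02) / (0.512/√2.02 + 3.53/√4.00) = 0.3602/(0.3602 + 1.765) = 0.1695.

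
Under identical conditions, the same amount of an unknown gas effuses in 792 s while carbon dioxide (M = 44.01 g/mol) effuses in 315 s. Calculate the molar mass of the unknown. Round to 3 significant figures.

278 g/mol

Graham's law gives t_X/t_CO₂ = √(M_X/M_CO₂).
792/315 = 2.514 = √(M_X/44.01)
M_X = 44.01 × 2.514² = 44.01 × 6.322 = 278 g/mol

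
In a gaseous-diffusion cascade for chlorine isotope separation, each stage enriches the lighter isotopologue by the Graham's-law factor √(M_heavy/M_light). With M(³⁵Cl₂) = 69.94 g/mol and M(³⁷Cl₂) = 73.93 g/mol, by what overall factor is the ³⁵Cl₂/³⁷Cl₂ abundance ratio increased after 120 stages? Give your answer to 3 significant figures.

After 120 stages the ratio has grown by (√(73.93/69.94))^120 = (73.93/69.94)^(120/2).
= 1.05705^60 = 27.9.

27.9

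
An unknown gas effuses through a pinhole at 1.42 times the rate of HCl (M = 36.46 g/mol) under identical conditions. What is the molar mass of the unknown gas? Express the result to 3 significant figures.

18.1 g/mol

Using Graham's law: rate_X/rate_HCl = √(M_HCl/M_X).
1.42 = √(36.46/M_X)
M_X = 36.46 / 1.42² = 36.46 / 2.016 = 18.1 g/mol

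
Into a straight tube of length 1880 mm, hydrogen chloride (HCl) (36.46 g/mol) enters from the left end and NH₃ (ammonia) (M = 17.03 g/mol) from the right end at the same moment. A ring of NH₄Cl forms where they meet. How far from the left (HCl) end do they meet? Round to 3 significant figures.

763 mm

In equal time, each gas travels a distance ∝ its rate ∝ 1/√M, so d_HCl/d_NH₃ = √(M_NH₃/M_HCl) = √(17.03/36.46) = 0.6834.
With d_HCl + d_NH₃ = 1880 mm, d_NH₃ = 1880/(1 + 0.6834) = 1117 mm.
d_HCl = 1880 − 1117 = 763 mm.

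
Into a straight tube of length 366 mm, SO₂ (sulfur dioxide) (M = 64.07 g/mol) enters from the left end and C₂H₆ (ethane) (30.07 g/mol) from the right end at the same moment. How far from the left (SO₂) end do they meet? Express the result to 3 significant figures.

149 mm

Distances travelled in equal time are proportional to diffusion rates, so d_SO₂/d_C₂H₆ = √(M_C₂H₆/M_SO₂) = √(30.07/64.07) = 0.6851.
With d_SO₂ + d_C₂H₆ = 366 mm, d_C₂H₆ = 366/(1 + 0.6851) = 217.2 mm.
d_SO₂ = 366 − 217.2 = 149 mm.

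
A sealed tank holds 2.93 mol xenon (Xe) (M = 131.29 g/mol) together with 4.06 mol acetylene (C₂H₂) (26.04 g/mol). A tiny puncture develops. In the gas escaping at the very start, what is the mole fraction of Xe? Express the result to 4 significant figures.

0.2432

The effusion rate of species i is ∝ p_i/√M_i ∝ n_i/√M_i.
x_Xe(eff) = (n_Xe/√M_Xe) / (n_Xe/√M_Xe + n_C₂H₂/√M_C₂H₂)
= (2.93/√131.29) / (2.93/√131.29 + 4.06/√26.04) = 0.2557/(0.2557 + 0.7956) = 0.2432.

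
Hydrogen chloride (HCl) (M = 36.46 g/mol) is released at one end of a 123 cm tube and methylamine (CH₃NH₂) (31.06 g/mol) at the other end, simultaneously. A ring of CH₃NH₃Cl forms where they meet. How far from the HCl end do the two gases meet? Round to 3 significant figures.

Graham's law gives d_HCl/d_CH₃NH₂ = rate_HCl/rate_CH₃NH₂ = √(M_CH₃NH₂/M_HCl) = √(31.06/36.46) = 0.9230.
With d_HCl + d_CH₃NH₂ = 123 cm, d_CH₃NH₂ = 123/(1 + 0.9230) = 63.96 cm.
d_HCl = 123 − 63.96 = 59.0 cm.

59.0 cm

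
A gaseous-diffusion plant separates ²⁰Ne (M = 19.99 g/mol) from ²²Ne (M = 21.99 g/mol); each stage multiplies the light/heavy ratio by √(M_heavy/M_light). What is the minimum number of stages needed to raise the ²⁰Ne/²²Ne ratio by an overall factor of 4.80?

33

Per stage α = (21.99/19.99)^(1/2) = 1.10005^0.5, giving ln α = 0.04768.
Need α^N ≥ 4.80 ⇒ N ≥ ln(4.80) / ln α = 1.569 / 0.04768 = 32.90.
So at least 33 stages are needed.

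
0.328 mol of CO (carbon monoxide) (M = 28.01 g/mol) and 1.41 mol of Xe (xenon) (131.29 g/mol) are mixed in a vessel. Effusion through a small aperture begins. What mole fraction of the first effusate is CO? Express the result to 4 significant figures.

Rate_i ∝ x_i/√M_i (Graham's law weighted by mole fraction), so the effusate composition follows n_i/√M_i.
x_CO(eff) = (n_CO/√M_CO) / (n_CO/√M_CO + n_Xe/√M_Xe)
= (0.328/√28.01) / (0.328/√28.01 + 1.41/√131.29) = 0.06198/(0.06198 + 0.1231) = 0.3349.

0.3349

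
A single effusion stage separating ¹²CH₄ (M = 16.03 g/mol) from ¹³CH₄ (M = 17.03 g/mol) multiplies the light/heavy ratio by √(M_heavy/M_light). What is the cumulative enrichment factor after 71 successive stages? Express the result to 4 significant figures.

Each stage multiplies the ratio by α = √(17.03/16.03), so after 71 stages the overall factor is α^71 = (17.03/16.03)^(71/2).
= 1.06238^(71/2) = 8.570.

8.570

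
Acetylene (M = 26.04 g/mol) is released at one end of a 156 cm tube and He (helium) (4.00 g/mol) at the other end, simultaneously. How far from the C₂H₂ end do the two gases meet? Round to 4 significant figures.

The fronts meet when d_C₂H₂ + d_He = L with d_C₂H₂/d_He = √(M_He/M_C₂H₂) (Graham's law). Here √(M_He/M_C₂H₂) = √(4.00/26.04) = 0.3919.
With d_C₂H₂ + d_He = 156 cm, d_He = 156/(1 + 0.3919) = 112.1 cm.
d_C₂H₂ = 156 − 112.1 = 43.93 cm.

43.93 cm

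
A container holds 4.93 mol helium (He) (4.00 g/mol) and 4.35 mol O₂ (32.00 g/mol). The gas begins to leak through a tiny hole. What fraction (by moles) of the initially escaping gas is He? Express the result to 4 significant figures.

0.7622

Rate_i ∝ x_i/√M_i (Graham's law weighted by mole fraction), so the effusate composition follows n_i/√M_i.
x_He(eff) = (n_He/√M_He) / (n_He/√M_He + n_O₂/√M_O₂)
= (4.93/√4.00) / (4.93/√4.00 + 4.35/√32.00) = 2.465/(2.465 + 0.7690) = 0.7622.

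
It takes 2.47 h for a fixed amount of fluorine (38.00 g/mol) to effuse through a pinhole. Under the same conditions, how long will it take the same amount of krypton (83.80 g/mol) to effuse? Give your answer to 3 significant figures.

Since effusion rate ∝ 1/√M, t_Kr/t_F₂ = √(M_Kr/M_F₂) = √(83.80/38.00) = √2.205 = 1.485.
So the time for Kr is 2.47 × 1.485 = 3.67 h.

3.67 h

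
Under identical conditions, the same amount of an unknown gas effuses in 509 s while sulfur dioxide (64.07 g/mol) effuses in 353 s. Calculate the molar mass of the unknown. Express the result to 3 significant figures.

Since effusion rate ∝ 1/√M, t_X/t_SO₂ = √(M_X/M_SO₂).
509/353 = 1.442 = √(M_X/64.07)
M_X = 64.07 × 1.442² = 64.07 × 2.079 = 133 g/mol

133 g/mol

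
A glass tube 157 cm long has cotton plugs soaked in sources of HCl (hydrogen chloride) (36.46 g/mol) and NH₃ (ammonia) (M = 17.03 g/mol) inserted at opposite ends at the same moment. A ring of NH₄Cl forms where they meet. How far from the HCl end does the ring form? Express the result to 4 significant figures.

63.74 cm

Distances travelled in equal time are proportional to diffusion rates, so d_HCl/d_NH₃ = √(M_NH₃/M_HCl) = √(17.03/36.46) = 0.6834.
With d_HCl + d_NH₃ = 157 cm, d_NH₃ = 157/(1 + 0.6834) = 93.26 cm.
d_HCl = 157 − 93.26 = 63.74 cm.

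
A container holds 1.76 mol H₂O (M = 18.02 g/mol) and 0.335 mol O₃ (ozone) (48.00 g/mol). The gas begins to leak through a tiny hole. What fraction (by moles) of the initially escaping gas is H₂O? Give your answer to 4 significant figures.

Rate_i ∝ x_i/√M_i (Graham's law weighted by mole fraction), so the effusate composition follows n_i/√M_i.
x_H₂O(eff) = (n_H₂O/√M_H₂O) / (n_H₂O/√M_H₂O + n_O₃/√M_O₃)
= (1.76/√18.02) / (1.76/√18.02 + 0.335/√48.00) = 0.4146/(0.4146 + 0.04835) = 0.8956.

0.8956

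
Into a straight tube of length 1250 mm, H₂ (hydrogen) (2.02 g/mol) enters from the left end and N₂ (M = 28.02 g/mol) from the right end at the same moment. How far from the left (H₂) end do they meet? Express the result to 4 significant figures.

985.4 mm

In equal time, each gas travels a distance ∝ its rate ∝ 1/√M, so d_H₂/d_N₂ = √(M_N₂/M_H₂) = √(28.02/2.02) = 3.724.
With d_H₂ + d_N₂ = 1250 mm, d_N₂ = 1250/(1 + 3.724) = 264.6 mm.
d_H₂ = 1250 − 264.6 = 985.4 mm.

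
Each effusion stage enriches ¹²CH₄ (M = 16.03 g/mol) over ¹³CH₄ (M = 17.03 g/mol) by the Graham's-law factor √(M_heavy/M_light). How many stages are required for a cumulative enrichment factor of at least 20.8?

Per stage α = (17.03/16.03)^(1/2) = 1.06238^0.5, giving ln α = 0.03026.
Need α^N ≥ 20.8 ⇒ N ≥ ln(20.8) / ln α = 3.035 / 0.03026 = 100.30.
So at least 101 stages are needed.

101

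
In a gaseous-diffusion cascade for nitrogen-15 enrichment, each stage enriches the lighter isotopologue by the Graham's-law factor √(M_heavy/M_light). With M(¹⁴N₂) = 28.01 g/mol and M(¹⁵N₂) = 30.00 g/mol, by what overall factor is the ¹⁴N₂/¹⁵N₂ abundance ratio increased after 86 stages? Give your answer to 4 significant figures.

Overall factor = α^86 with α = √(30.00/28.01), i.e. (30.00/28.01)^(86/2).
= 1.07105^43 = 19.13.

19.13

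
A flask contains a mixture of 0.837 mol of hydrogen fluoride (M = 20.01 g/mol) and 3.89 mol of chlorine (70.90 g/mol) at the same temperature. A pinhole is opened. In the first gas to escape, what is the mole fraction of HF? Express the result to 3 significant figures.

0.288

Rate_i ∝ x_i/√M_i (Graham's law weighted by mole fraction), so the effusate composition follows n_i/√M_i.
So x_HF in the escaping gas = (n_HF/√M_HF) / Σ(n_i/√M_i)
= (0.837/√20.01) / (0.837/√20.01 + 3.89/√70.90) = 0.1871/(0.1871 + 0.4620) = 0.288.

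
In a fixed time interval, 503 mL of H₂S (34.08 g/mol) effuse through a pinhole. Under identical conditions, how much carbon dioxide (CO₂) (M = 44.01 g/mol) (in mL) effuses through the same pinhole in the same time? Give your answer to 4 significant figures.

442.6 mL

Since effusion rate ∝ 1/√M, rate_CO₂/rate_H₂S = √(M_H₂S/M_CO₂) = √(34.08/44.01) = √0.7744 = 0.8800.
So the volume for CO₂ is 503 × 0.8800 = 442.6 mL.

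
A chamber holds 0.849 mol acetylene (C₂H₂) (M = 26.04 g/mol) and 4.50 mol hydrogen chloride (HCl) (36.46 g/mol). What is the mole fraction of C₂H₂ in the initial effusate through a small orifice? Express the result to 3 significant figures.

Rate_i ∝ x_i/√M_i (Graham's law weighted by mole fraction), so the effusate composition follows n_i/√M_i.
Mole fraction of C₂H₂ in the effusate = (n_C₂H₂/√M_C₂H₂) / (n_C₂H₂/√M_C₂H₂ + n_HCl/√M_HCl)
= (0.849/√26.04) / (0.849/√26.04 + 4.50/√36.46) = 0.1664/(0.1664 + 0.7453) = 0.183.

0.183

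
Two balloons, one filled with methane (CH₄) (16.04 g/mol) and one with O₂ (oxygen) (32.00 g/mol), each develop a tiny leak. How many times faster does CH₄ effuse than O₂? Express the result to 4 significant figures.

From Graham's law, rate_CH₄/rate_O₂ = √(M_O₂/M_CH₄) = √(32.00/16.04) = √1.995 = 1.412.

1.412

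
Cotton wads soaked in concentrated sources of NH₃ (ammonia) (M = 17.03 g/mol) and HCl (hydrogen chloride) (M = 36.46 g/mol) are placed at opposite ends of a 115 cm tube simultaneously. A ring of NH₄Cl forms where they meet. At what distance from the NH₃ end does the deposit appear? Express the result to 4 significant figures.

In equal time, each gas travels a distance ∝ its rate ∝ 1/√M, so d_NH₃/d_HCl = √(M_HCl/M_NH₃) = √(36.46/17.03) = 1.463.
With d_NH₃ + d_HCl = 115 cm, d_HCl = 115/(1 + 1.463) = 46.69 cm.
d_NH₃ = 115 − 46.69 = 68.31 cm.

68.31 cm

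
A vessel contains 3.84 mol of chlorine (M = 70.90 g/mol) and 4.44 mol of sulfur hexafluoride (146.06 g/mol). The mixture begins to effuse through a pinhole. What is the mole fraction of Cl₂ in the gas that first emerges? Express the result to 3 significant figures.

Effusion rate of each component ∝ n_i/√M_i (partial pressure × 1/√M).
x_Cl₂(eff) = (n_Cl₂/√M_Cl₂) / (n_Cl₂/√M_Cl₂ + n_SF₆/√M_SF₆)
= (3.84/√70.90) / (3.84/√70.90 + 4.44/√146.06) = 0.4560/(0.4560 + 0.3674) = 0.554.

0.554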